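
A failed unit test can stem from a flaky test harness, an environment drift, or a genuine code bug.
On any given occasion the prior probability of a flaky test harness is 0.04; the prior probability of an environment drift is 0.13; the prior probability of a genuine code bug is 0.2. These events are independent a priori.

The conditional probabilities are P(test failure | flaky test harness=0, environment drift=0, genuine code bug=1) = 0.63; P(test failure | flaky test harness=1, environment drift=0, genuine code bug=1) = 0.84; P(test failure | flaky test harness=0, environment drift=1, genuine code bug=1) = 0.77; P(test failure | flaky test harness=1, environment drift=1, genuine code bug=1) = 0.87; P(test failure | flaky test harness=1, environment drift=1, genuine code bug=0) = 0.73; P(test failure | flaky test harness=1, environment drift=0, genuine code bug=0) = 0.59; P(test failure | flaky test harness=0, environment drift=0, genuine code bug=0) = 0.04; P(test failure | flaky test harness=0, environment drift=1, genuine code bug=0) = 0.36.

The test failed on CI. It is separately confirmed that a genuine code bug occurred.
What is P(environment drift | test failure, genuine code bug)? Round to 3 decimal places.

P(environment drift | test failure, genuine code bug) ≈ 0.153

Sum P(test failure|·) weighted by the priors over the 4 (flaky test harness, environment drift) configurations:
  P(test failure | genuine code bug) = 0.63*0.96*0.87 + 0.77*0.96*0.13 + 0.84*0.04*0.87 + 0.87*0.04*0.13
        = 0.526176 + 0.096096 + 0.029232 + 0.004524 = 0.656028
The terms with environment drift present sum to 0.100620, so
  P(environment drift | test failure, genuine code bug) = 0.100620 / 0.656028 ≈ 0.153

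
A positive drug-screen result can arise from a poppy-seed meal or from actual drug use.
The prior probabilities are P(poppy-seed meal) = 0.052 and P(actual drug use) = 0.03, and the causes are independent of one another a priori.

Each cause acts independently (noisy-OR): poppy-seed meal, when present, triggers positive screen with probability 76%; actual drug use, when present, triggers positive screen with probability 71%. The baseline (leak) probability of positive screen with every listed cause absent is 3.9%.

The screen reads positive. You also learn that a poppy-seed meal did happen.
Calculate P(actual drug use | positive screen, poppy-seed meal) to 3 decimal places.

P(actual drug use | positive screen, poppy-seed meal) ≈ 0.036

Under noisy-OR, P(positive screen | causes) = 1 − (1−0.039)·∏(1−qᵢ) over the active causes.
Sum P(positive screen|·) weighted by the priors over both values of actual drug use:
  P(positive screen | poppy-seed meal) = 0.76936·0.97 + 0.933114·0.03
        = 0.746279 + 0.027993 = 0.774272
The terms with actual drug use present sum to 0.027993, so
  P(actual drug use | positive screen, poppy-seed meal) = 0.027993 / 0.774272 ≈ 0.036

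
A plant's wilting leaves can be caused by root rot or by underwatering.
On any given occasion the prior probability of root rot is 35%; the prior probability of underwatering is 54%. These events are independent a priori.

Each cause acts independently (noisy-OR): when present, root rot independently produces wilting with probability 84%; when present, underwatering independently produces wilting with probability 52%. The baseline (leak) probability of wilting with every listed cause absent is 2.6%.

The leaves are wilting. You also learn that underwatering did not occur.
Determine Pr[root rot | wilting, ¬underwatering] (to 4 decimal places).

Under noisy-OR, P(wilting | causes) = 1 − (1−0.026)·∏(1−qᵢ) over the active causes.
Weight on root rot=true, given the evidence: 0.84416·0.35 = 0.295456
Denominator P(wilting | ¬underwatering): 0.026·0.65 + 0.84416·0.35 = 0.312356
Posterior = 0.295456 / 0.312356 ≈ 0.9459

Pr[root rot | wilting, ¬underwatering] ≈ 0.9459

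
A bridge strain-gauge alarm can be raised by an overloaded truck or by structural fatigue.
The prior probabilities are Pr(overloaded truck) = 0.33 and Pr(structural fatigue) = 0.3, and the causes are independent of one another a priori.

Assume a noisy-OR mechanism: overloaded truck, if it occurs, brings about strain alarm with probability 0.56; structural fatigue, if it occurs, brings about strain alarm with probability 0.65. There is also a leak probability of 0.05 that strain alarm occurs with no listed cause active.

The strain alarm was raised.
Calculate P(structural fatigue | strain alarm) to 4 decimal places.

P(structural fatigue | strain alarm) ≈ 0.5807

Under noisy-OR, P(strain alarm | causes) = 1 − (1−0.05)·∏(1−qᵢ) over the active causes.
Enumerate the 4 (overloaded truck, structural fatigue) configurations and weight by the priors:
  P(strain alarm) = 0.05*0.67*0.7 + 0.6675*0.67*0.3 + 0.582*0.33*0.7 + 0.8537*0.33*0.3
        = 0.023450 + 0.134167 + 0.134442 + 0.084516 = 0.376575
The terms with structural fatigue present sum to 0.218683, so
  P(structural fatigue | strain alarm) = 0.218683 / 0.376575 ≈ 0.5807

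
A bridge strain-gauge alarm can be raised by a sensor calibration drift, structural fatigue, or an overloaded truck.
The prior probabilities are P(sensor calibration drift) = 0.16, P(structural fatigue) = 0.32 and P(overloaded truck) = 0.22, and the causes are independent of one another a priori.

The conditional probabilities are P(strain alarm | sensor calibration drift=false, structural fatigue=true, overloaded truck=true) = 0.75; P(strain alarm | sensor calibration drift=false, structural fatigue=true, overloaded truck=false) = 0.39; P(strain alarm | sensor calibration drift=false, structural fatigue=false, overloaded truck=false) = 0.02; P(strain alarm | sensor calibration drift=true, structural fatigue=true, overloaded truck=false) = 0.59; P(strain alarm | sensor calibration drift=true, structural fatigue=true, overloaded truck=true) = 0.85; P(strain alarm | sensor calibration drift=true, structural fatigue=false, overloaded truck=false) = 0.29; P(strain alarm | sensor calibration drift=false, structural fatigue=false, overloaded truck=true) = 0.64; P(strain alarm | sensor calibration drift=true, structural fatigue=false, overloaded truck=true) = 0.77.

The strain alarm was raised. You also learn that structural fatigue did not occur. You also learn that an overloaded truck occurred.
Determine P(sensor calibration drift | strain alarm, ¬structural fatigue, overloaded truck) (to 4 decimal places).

P(strain alarm | ¬structural fatigue, overloaded truck) = 0.64×0.84 + 0.77×0.16 = 0.537600 + 0.123200 = 0.660800
The sensor calibration drift-present share is 0.77×0.16 = 0.123200.
Hence the posterior is 0.123200/0.660800 ≈ 0.1864.

P(sensor calibration drift | strain alarm, ¬structural fatigue, overloaded truck) ≈ 0.1864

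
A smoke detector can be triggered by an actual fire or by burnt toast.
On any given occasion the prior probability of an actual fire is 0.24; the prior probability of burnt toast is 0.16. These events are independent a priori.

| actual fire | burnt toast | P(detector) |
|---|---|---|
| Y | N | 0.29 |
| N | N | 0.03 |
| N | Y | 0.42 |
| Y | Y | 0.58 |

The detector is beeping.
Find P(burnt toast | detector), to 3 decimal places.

By total probability over the 4 (actual fire, burnt toast) configurations:
  P(detector) = 0.03*0.76*0.84 + 0.42*0.76*0.16 + 0.29*0.24*0.84 + 0.58*0.24*0.16
        = 0.019152 + 0.051072 + 0.058464 + 0.022272 = 0.150960
Keeping only the burnt toast-present terms gives 0.073344, so
  P(burnt toast | detector) = 0.073344 / 0.150960 ≈ 0.486

P(burnt toast | detector) ≈ 0.486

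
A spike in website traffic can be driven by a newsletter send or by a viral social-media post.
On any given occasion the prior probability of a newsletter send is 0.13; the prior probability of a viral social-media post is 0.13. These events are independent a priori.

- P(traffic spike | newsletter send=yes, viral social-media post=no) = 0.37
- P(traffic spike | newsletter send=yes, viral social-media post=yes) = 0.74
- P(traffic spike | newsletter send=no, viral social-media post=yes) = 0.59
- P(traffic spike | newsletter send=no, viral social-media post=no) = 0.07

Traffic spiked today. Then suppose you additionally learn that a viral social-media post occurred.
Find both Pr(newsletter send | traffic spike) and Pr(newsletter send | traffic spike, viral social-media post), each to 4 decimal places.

Pr(newsletter send | traffic spike) ≈ 0.3123; Pr(newsletter send | traffic spike, viral social-media post) ≈ 0.1578

P(traffic spike) = 0.07×0.87×0.87 + 0.59×0.87×0.13 + 0.37×0.13×0.87 + 0.74×0.13×0.13 = 0.052983 + 0.066729 + 0.041847 + 0.012506 = 0.174065
The newsletter send-present share is 0.041847 + 0.012506 = 0.054353.
So P(newsletter send | traffic spike) = 0.054353/0.174065 ≈ 0.3123.

Now also conditioning on viral social-media post=true:
By total probability over both values of newsletter send:
  P(traffic spike | viral social-media post) = 0.59*0.87 + 0.74*0.13
        = 0.513300 + 0.096200 = 0.609500
The terms with newsletter send present sum to 0.096200, so
  P(newsletter send | traffic spike, viral social-media post) = 0.096200 / 0.609500 ≈ 0.1578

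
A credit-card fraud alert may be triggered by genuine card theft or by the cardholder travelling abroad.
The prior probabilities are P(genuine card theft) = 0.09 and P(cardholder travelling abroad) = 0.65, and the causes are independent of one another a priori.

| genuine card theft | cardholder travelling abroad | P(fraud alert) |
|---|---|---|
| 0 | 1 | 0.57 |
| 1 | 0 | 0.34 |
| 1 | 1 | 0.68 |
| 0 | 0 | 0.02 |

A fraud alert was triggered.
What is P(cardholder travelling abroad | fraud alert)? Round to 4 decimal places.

Numerator (weight on configurations with cardholder travelling abroad): 0.337155 + 0.039780 = 0.376935
The normalizing constant is 0.02*0.91*0.35 + 0.57*0.91*0.65 + 0.34*0.09*0.35 + 0.68*0.09*0.65 = 0.394015
P(cardholder travelling abroad | fraud alert) = 0.376935/0.394015 ≈ 0.9567

P(cardholder travelling abroad | fraud alert) ≈ 0.9567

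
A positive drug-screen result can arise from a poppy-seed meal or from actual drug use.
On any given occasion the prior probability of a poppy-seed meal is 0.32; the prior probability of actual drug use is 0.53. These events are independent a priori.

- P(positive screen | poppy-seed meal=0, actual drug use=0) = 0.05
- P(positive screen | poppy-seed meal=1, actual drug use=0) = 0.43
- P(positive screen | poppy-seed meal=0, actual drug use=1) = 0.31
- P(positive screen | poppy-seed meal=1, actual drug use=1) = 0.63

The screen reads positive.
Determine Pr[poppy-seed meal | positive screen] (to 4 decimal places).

P(positive screen) = 0.05×0.68×0.47 + 0.31×0.68×0.53 + 0.43×0.32×0.47 + 0.63×0.32×0.53 = 0.015980 + 0.111724 + 0.064672 + 0.106848 = 0.299224
The poppy-seed meal-present share is 0.064672 + 0.106848 = 0.171520.
P(poppy-seed meal | positive screen) = 0.171520 / 0.299224 ≈ 0.5732

Pr[poppy-seed meal | positive screen] ≈ 0.5732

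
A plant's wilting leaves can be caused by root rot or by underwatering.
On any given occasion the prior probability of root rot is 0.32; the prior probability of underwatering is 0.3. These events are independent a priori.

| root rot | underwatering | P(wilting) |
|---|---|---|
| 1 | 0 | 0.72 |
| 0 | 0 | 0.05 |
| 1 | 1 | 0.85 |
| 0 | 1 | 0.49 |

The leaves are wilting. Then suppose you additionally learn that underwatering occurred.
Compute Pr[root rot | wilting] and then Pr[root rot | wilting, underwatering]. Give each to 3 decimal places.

Weight on root rot=true, given the evidence: 0.161280 + 0.081600 = 0.242880
The normalizing constant is 0.05*0.68*0.7 + 0.49*0.68*0.3 + 0.72*0.32*0.7 + 0.85*0.32*0.3 = 0.366640
P(root rot | wilting) = 0.242880/0.366640 ≈ 0.662

Now condition on the additional information:
Weight on root rot=true, given the evidence: 0.85×0.32 = 0.272000
The normalizing constant is 0.49×0.68 + 0.85×0.32 = 0.605200
P(root rot | wilting, underwatering) = 0.272000/0.605200 ≈ 0.449

Pr[root rot | wilting] ≈ 0.662; Pr[root rot | wilting, underwatering] ≈ 0.449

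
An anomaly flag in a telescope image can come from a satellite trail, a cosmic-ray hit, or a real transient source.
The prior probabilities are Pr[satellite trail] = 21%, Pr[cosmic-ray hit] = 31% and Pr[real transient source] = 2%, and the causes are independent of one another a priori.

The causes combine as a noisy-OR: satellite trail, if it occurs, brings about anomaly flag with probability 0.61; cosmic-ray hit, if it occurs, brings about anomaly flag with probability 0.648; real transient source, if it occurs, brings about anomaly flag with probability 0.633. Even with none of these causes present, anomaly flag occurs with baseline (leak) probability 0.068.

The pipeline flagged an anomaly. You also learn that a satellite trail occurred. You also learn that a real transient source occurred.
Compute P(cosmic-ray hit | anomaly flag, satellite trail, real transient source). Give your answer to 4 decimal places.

Under noisy-OR, P(anomaly flag | causes) = 1 − (1−0.068)·∏(1−qᵢ) over the active causes.
Numerator (weight on configurations with cosmic-ray hit): 0.953044·0.31 = 0.295444
Denominator P(anomaly flag | satellite trail, real transient source): 0.866603·0.69 + 0.953044·0.31 = 0.893400
Posterior = 0.295444 / 0.893400 ≈ 0.3307

P(cosmic-ray hit | anomaly flag, satellite trail, real transient source) ≈ 0.3307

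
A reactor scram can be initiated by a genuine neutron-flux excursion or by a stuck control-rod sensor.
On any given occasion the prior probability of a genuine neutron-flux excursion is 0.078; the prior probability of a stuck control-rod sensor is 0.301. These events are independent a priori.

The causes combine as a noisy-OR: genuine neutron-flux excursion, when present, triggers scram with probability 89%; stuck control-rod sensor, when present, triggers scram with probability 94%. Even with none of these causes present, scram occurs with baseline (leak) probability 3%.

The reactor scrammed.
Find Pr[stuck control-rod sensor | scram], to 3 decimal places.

Pr[stuck control-rod sensor | scram] ≈ 0.807

Under noisy-OR, P(scram | causes) = 1 − (1−0.03)·∏(1−qᵢ) over the active causes.
Sum P(scram|·) weighted by the priors over the 4 (genuine neutron-flux excursion, stuck control-rod sensor) configurations:
  P(scram) = 0.03*0.922*0.699 + 0.9418*0.922*0.301 + 0.8933*0.078*0.699 + 0.993598*0.078*0.301
        = 0.019334 + 0.261370 + 0.048705 + 0.023328 = 0.352737
Configurations with stuck control-rod sensor contribute 0.284698, so
  P(stuck control-rod sensor | scram) = 0.284698 / 0.352737 ≈ 0.807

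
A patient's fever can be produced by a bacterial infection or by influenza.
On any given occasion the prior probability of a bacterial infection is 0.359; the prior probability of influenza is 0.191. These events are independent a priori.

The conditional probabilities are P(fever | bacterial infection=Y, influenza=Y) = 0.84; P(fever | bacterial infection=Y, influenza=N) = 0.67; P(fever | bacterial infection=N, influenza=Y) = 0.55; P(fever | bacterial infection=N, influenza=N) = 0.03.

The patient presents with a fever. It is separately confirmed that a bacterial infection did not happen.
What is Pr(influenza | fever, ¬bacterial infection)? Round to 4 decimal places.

P(fever | ¬bacterial infection) = 0.03·0.809 + 0.55·0.191 = 0.024270 + 0.105050 = 0.129320
The influenza-present share is 0.55·0.191 = 0.105050.
Hence the posterior is 0.105050/0.129320 ≈ 0.8123.

Pr(influenza | fever, ¬bacterial infection) ≈ 0.8123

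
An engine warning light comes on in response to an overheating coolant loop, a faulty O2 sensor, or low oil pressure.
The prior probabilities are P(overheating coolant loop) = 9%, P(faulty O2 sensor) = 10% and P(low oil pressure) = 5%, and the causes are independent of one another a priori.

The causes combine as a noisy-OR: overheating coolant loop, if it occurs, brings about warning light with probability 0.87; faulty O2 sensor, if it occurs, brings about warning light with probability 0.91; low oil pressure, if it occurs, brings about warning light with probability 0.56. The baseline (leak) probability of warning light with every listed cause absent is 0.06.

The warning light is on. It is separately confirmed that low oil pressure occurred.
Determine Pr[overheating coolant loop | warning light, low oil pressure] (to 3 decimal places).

Under noisy-OR, P(warning light | causes) = 1 − (1−0.06)·∏(1−qᵢ) over the active causes.
Enumerate the 4 (overheating coolant loop, faulty O2 sensor) configurations and weight by the priors:
  P(warning light | low oil pressure) = 0.5864*0.91*0.9 + 0.962776*0.91*0.1 + 0.946232*0.09*0.9 + 0.995161*0.09*0.1
        = 0.480262 + 0.087613 + 0.076645 + 0.008956 = 0.653476
Keeping only the overheating coolant loop-present terms gives 0.085601, so
  P(overheating coolant loop | warning light, low oil pressure) = 0.085601 / 0.653476 ≈ 0.131

Pr[overheating coolant loop | warning light, low oil pressure] ≈ 0.131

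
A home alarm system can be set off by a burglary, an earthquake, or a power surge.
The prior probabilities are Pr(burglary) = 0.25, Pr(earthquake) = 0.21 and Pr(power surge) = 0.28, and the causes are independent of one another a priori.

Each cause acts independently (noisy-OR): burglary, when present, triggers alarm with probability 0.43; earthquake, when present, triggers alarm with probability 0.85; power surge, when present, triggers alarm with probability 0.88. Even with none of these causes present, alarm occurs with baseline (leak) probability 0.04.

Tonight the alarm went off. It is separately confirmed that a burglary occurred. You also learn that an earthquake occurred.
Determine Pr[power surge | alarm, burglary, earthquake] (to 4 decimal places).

Under noisy-OR, P(alarm | causes) = 1 − (1−0.04)·∏(1−qᵢ) over the active causes.
By total probability over both values of power surge:
  P(alarm | burglary, earthquake) = 0.91792*0.72 + 0.99015*0.28
        = 0.660902 + 0.277242 = 0.938144
The terms with power surge present sum to 0.277242, so
  P(power surge | alarm, burglary, earthquake) = 0.277242 / 0.938144 ≈ 0.2955

Pr[power surge | alarm, burglary, earthquake] ≈ 0.2955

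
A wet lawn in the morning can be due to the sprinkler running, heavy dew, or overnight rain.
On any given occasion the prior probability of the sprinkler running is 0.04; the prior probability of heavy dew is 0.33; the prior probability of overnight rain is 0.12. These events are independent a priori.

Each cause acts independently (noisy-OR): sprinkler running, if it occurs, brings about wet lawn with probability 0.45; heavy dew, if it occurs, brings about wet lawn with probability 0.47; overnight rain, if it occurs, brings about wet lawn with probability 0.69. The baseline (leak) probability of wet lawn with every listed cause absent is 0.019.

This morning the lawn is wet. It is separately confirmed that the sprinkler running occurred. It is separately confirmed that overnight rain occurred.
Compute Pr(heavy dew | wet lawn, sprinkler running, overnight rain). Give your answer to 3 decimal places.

Under noisy-OR, P(wet lawn | causes) = 1 − (1−0.019)·∏(1−qᵢ) over the active causes.
P(wet lawn | sprinkler running, overnight rain) = 0.832739·0.67 + 0.911352·0.33 = 0.557935 + 0.300746 = 0.858681
The heavy dew-present share is 0.911352·0.33 = 0.300746.
Hence the posterior is 0.300746/0.858681 ≈ 0.350.

Pr(heavy dew | wet lawn, sprinkler running, overnight rain) ≈ 0.350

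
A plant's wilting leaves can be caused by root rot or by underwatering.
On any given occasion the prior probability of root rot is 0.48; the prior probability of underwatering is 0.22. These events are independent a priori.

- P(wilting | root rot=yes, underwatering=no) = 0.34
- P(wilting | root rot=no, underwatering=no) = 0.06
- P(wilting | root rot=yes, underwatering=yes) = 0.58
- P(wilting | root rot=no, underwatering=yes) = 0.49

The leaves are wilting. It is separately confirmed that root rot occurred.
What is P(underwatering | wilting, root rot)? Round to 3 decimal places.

P(underwatering | wilting, root rot) ≈ 0.325

P(wilting | root rot) = 0.34*0.78 + 0.58*0.22 = 0.265200 + 0.127600 = 0.392800
The underwatering-present share is 0.58*0.22 = 0.127600.
So P(underwatering | wilting, root rot) = 0.127600/0.392800 ≈ 0.325.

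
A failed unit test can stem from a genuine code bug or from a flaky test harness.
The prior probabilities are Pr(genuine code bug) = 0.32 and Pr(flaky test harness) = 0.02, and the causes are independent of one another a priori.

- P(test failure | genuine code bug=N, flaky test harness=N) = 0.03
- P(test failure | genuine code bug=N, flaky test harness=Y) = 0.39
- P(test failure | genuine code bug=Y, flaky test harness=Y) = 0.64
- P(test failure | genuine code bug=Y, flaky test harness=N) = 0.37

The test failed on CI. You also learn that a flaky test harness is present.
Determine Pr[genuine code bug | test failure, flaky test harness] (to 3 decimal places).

P(test failure | flaky test harness) = 0.39*0.68 + 0.64*0.32 = 0.265200 + 0.204800 = 0.470000
Restricting to configurations with genuine code bug present: 0.64*0.32 = 0.204800.
So P(genuine code bug | test failure, flaky test harness) = 0.204800/0.470000 ≈ 0.436.

Pr[genuine code bug | test failure, flaky test harness] ≈ 0.436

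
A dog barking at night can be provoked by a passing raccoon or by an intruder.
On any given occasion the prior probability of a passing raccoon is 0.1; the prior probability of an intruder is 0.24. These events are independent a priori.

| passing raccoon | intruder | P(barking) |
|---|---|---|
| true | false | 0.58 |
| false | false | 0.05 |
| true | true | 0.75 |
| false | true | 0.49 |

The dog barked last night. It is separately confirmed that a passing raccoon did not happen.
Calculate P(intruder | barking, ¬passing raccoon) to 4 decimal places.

Weight on intruder=true, given the evidence: 0.49×0.24 = 0.117600
The normalizing constant is 0.05×0.76 + 0.49×0.24 = 0.155600
P(intruder | barking, ¬passing raccoon) = 0.117600/0.155600 ≈ 0.7558

P(intruder | barking, ¬passing raccoon) ≈ 0.7558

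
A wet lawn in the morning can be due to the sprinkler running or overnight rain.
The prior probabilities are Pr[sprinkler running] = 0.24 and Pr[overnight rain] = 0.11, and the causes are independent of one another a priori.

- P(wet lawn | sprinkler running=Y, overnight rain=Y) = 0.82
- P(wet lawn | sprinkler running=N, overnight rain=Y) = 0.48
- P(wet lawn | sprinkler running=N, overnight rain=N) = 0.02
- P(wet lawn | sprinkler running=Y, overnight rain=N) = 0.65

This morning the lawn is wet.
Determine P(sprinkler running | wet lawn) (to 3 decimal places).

P(wet lawn) = 0.02·0.76·0.89 + 0.48·0.76·0.11 + 0.65·0.24·0.89 + 0.82·0.24·0.11 = 0.013528 + 0.040128 + 0.138840 + 0.021648 = 0.214144
The sprinkler running-present share is 0.138840 + 0.021648 = 0.160488.
So P(sprinkler running | wet lawn) = 0.160488/0.214144 ≈ 0.749.

P(sprinkler running | wet lawn) ≈ 0.749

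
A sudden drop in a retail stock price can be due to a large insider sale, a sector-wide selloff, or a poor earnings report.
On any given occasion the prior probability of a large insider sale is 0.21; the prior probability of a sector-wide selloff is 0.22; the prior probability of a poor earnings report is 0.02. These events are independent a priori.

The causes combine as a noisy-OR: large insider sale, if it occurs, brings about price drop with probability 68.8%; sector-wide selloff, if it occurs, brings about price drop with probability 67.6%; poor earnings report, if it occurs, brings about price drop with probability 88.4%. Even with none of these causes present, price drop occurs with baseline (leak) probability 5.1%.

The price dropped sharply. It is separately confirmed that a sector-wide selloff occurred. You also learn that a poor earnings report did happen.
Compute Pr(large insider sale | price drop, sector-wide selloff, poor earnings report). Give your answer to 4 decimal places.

Pr(large insider sale | price drop, sector-wide selloff, poor earnings report) ≈ 0.2142

Under noisy-OR, P(price drop | causes) = 1 − (1−0.051)·∏(1−qᵢ) over the active causes.
Weight on large insider sale=true, given the evidence: 0.988872·0.21 = 0.207663
Normalizer over all consistent configurations: 0.964333·0.79 + 0.988872·0.21 = 0.969486
Posterior = 0.207663 / 0.969486 ≈ 0.2142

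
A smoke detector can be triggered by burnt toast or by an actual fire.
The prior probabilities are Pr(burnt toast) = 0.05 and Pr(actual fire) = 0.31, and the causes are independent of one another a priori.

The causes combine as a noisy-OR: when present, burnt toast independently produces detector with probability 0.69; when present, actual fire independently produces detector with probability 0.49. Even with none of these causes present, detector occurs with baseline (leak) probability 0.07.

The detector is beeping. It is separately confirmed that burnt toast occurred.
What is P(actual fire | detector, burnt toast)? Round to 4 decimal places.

P(actual fire | detector, burnt toast) ≈ 0.3500

Under noisy-OR, P(detector | causes) = 1 − (1−0.07)·∏(1−qᵢ) over the active causes.
P(detector | burnt toast) = 0.7117×0.69 + 0.852967×0.31 = 0.491073 + 0.264420 = 0.755493
Restricting to configurations with actual fire present: 0.852967×0.31 = 0.264420.
Hence the posterior is 0.264420/0.755493 ≈ 0.3500.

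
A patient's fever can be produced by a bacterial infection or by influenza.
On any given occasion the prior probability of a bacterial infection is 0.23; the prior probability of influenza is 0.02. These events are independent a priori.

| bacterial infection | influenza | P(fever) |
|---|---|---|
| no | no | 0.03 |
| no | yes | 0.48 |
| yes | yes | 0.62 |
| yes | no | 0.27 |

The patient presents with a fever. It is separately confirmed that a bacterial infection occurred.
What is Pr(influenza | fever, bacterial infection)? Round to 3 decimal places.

Pr(influenza | fever, bacterial infection) ≈ 0.045

By total probability over both values of influenza:
  P(fever | bacterial infection) = 0.27·0.98 + 0.62·0.02
        = 0.264600 + 0.012400 = 0.277000
Keeping only the influenza-present terms gives 0.012400, so
  P(influenza | fever, bacterial infection) = 0.012400 / 0.277000 ≈ 0.045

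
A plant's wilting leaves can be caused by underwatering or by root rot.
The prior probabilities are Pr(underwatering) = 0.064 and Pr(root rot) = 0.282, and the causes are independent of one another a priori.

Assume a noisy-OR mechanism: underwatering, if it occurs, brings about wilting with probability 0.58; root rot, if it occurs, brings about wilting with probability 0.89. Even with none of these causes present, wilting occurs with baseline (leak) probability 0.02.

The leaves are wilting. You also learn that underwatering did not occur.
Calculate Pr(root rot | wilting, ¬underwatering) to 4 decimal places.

Under noisy-OR, P(wilting | causes) = 1 − (1−0.02)·∏(1−qᵢ) over the active causes.
Sum P(wilting|·) weighted by the priors over both values of root rot:
  P(wilting | ¬underwatering) = 0.02*0.718 + 0.8922*0.282
        = 0.014360 + 0.251600 = 0.265960
Configurations with root rot contribute 0.251600, so
  P(root rot | wilting, ¬underwatering) = 0.251600 / 0.265960 ≈ 0.9460

Pr(root rot | wilting, ¬underwatering) ≈ 0.9460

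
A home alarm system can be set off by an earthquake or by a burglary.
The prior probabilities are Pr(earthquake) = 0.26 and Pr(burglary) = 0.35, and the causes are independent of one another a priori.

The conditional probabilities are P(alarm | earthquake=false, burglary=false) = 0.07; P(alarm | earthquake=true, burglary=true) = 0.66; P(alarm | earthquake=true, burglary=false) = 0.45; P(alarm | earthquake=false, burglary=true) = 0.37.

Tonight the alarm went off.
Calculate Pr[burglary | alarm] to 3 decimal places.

Weight on burglary=true, given the evidence: 0.095830 + 0.060060 = 0.155890
The normalizing constant is 0.07×0.74×0.65 + 0.37×0.74×0.35 + 0.45×0.26×0.65 + 0.66×0.26×0.35 = 0.265610
Posterior = 0.155890 / 0.265610 ≈ 0.587

Pr[burglary | alarm] ≈ 0.587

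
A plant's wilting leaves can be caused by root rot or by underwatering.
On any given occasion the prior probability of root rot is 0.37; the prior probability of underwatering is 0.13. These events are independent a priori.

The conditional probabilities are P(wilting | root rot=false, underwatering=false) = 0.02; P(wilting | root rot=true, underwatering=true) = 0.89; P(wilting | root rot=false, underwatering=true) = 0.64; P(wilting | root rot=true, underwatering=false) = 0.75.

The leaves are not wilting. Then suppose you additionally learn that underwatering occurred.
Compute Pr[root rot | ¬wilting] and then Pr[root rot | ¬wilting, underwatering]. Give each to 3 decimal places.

Pr[root rot | ¬wilting] ≈ 0.131; Pr[root rot | ¬wilting, underwatering] ≈ 0.152

Sum P(¬wilting|·) weighted by the priors over the 4 (root rot, underwatering) configurations:
  P(¬wilting) = 0.98·0.63·0.87 + 0.36·0.63·0.13 + 0.25·0.37·0.87 + 0.11·0.37·0.13
        = 0.537138 + 0.029484 + 0.080475 + 0.005291 = 0.652388
Keeping only the root rot-present terms gives 0.085766, so
  P(root rot | ¬wilting) = 0.085766 / 0.652388 ≈ 0.131

Now also conditioning on underwatering=true:
P(¬wilting | underwatering) = 0.36·0.63 + 0.11·0.37 = 0.226800 + 0.040700 = 0.267500
Restricting to configurations with root rot present: 0.11·0.37 = 0.040700.
Hence the posterior is 0.040700/0.267500 ≈ 0.152.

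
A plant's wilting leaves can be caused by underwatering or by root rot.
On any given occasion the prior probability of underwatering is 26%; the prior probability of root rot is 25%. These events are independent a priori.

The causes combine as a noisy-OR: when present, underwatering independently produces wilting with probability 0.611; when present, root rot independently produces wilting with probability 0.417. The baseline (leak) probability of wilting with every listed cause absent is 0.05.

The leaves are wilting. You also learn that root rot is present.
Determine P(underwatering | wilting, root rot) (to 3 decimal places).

Under noisy-OR, P(wilting | causes) = 1 − (1−0.05)·∏(1−qᵢ) over the active causes.
Numerator (weight on configurations with underwatering): 0.784552×0.26 = 0.203984
Normalizer over all consistent configurations: 0.44615×0.74 + 0.784552×0.26 = 0.534135
P(underwatering | wilting, root rot) = 0.203984/0.534135 ≈ 0.382

P(underwatering | wilting, root rot) ≈ 0.382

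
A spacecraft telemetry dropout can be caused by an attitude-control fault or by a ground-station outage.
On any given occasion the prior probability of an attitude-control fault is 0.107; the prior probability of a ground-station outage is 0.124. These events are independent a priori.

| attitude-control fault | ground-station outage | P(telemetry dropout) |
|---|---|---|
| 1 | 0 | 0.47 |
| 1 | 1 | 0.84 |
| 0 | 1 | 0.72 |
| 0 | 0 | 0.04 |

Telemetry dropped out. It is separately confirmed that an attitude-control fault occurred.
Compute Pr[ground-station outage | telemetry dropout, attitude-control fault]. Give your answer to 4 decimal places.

Weight on ground-station outage=true, given the evidence: 0.84·0.124 = 0.104160
Denominator P(telemetry dropout | attitude-control fault): 0.47·0.876 + 0.84·0.124 = 0.515880
Posterior = 0.104160 / 0.515880 ≈ 0.2019

Pr[ground-station outage | telemetry dropout, attitude-control fault] ≈ 0.2019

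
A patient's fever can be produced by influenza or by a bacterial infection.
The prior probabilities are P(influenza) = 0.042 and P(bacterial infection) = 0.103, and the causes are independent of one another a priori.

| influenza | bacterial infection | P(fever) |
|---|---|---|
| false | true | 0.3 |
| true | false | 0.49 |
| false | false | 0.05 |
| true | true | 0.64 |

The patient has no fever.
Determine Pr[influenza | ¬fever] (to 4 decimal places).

P(¬fever) = 0.95×0.958×0.897 + 0.7×0.958×0.103 + 0.51×0.042×0.897 + 0.36×0.042×0.103 = 0.816360 + 0.069072 + 0.019214 + 0.001557 = 0.906203
Of this, 0.020771 comes from 0.019214 + 0.001557 (the influenza=true cases).
Hence the posterior is 0.020771/0.906203 ≈ 0.0229.

Pr[influenza | ¬fever] ≈ 0.0229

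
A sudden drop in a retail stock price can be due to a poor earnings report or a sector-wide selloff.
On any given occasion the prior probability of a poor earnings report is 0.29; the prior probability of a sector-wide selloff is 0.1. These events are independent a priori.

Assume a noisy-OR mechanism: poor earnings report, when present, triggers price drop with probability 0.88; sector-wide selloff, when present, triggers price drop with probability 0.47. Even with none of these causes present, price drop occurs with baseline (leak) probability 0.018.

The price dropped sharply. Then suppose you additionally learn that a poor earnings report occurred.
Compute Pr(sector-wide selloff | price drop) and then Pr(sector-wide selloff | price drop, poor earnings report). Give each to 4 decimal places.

Under noisy-OR, P(price drop | causes) = 1 − (1−0.018)·∏(1−qᵢ) over the active causes.
P(price drop) = 0.018*0.71*0.9 + 0.47954*0.71*0.1 + 0.88216*0.29*0.9 + 0.937545*0.29*0.1 = 0.011502 + 0.034047 + 0.230244 + 0.027189 = 0.302982
The sector-wide selloff-present share is 0.034047 + 0.027189 = 0.061236.
So P(sector-wide selloff | price drop) = 0.061236/0.302982 ≈ 0.2021.

Now condition on the additional information:
Sum P(price drop|·) weighted by the priors over both values of sector-wide selloff:
  P(price drop | poor earnings report) = 0.88216×0.9 + 0.937545×0.1
        = 0.793944 + 0.093755 = 0.887699
Keeping only the sector-wide selloff-present terms gives 0.093755, so
  P(sector-wide selloff | price drop, poor earnings report) = 0.093755 / 0.887699 ≈ 0.1056
The drop from 0.2021 to 0.1056 is the explaining-away (discounting) effect.

Pr(sector-wide selloff | price drop) ≈ 0.2021; Pr(sector-wide selloff | price drop, poor earnings report) ≈ 0.1056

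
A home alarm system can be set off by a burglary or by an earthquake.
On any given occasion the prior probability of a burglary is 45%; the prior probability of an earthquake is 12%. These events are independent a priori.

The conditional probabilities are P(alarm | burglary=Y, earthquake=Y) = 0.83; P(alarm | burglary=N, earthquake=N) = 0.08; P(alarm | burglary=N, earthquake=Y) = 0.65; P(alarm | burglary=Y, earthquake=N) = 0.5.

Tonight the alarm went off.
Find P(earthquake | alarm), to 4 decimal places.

By total probability over the 4 (burglary, earthquake) configurations:
  P(alarm) = 0.08*0.55*0.88 + 0.65*0.55*0.12 + 0.5*0.45*0.88 + 0.83*0.45*0.12
        = 0.038720 + 0.042900 + 0.198000 + 0.044820 = 0.324440
The terms with earthquake present sum to 0.087720, so
  P(earthquake | alarm) = 0.087720 / 0.324440 ≈ 0.2704

P(earthquake | alarm) ≈ 0.2704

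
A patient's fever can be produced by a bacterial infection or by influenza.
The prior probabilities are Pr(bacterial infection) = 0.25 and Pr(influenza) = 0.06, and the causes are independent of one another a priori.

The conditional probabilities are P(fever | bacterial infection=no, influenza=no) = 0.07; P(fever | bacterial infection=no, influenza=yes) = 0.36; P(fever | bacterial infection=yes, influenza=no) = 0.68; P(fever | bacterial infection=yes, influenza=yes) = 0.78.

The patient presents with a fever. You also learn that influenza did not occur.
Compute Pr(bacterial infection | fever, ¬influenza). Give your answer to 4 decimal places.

Pr(bacterial infection | fever, ¬influenza) ≈ 0.7640

By total probability over both values of bacterial infection:
  P(fever | ¬influenza) = 0.07×0.75 + 0.68×0.25
        = 0.052500 + 0.170000 = 0.222500
Configurations with bacterial infection contribute 0.170000, so
  P(bacterial infection | fever, ¬influenza) = 0.170000 / 0.222500 ≈ 0.7640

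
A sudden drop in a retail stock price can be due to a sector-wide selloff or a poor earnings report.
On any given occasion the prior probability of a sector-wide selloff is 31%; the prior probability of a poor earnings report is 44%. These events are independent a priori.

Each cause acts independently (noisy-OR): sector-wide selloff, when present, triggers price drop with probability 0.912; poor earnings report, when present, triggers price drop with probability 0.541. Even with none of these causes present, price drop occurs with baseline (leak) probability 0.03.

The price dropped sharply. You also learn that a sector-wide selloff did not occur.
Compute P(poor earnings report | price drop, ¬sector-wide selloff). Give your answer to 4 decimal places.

P(poor earnings report | price drop, ¬sector-wide selloff) ≈ 0.9356

Under noisy-OR, P(price drop | causes) = 1 − (1−0.03)·∏(1−qᵢ) over the active causes.
For the numerator, keep only poor earnings report=true terms: 0.55477×0.44 = 0.244099
The normalizing constant is 0.03×0.56 + 0.55477×0.44 = 0.260899
Posterior = 0.244099 / 0.260899 ≈ 0.9356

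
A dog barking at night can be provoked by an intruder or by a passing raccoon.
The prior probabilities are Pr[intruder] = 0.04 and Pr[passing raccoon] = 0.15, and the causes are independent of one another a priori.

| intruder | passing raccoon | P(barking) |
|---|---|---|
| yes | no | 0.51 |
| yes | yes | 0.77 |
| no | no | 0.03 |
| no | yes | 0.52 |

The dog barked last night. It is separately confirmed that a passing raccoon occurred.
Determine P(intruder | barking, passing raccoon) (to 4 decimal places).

Enumerate both values of intruder and weight by the priors:
  P(barking | passing raccoon) = 0.52*0.96 + 0.77*0.04
        = 0.499200 + 0.030800 = 0.530000
Keeping only the intruder-present terms gives 0.030800, so
  P(intruder | barking, passing raccoon) = 0.030800 / 0.530000 ≈ 0.0581

P(intruder | barking, passing raccoon) ≈ 0.0581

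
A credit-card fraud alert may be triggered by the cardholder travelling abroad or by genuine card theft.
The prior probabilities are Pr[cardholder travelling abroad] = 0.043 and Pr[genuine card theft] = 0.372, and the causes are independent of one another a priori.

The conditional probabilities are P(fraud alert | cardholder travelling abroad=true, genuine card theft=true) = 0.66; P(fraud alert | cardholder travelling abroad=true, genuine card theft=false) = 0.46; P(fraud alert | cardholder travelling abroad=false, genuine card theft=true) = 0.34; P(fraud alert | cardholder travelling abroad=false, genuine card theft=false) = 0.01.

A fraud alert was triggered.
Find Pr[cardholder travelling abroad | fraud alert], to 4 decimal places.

Numerator (weight on configurations with cardholder travelling abroad): 0.012422 + 0.010557 = 0.022979
Denominator P(fraud alert): 0.01×0.957×0.628 + 0.34×0.957×0.372 + 0.46×0.043×0.628 + 0.66×0.043×0.372 = 0.150030
Posterior = 0.022979 / 0.150030 ≈ 0.1532

Pr[cardholder travelling abroad | fraud alert] ≈ 0.1532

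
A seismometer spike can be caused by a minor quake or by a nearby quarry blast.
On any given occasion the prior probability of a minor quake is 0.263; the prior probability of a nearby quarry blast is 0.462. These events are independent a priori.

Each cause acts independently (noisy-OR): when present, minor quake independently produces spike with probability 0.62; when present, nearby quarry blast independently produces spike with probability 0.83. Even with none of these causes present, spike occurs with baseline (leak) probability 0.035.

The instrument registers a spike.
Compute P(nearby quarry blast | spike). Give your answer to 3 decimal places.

Under noisy-OR, P(spike | causes) = 1 − (1−0.035)·∏(1−qᵢ) over the active causes.
By total probability over the 4 (minor quake, nearby quarry blast) configurations:
  P(spike) = 0.035×0.737×0.538 + 0.83595×0.737×0.462 + 0.6333×0.263×0.538 + 0.937661×0.263×0.462
        = 0.013878 + 0.284636 + 0.089608 + 0.113931 = 0.502053
Keeping only the nearby quarry blast-present terms gives 0.398567, so
  P(nearby quarry blast | spike) = 0.398567 / 0.502053 ≈ 0.794

P(nearby quarry blast | spike) ≈ 0.794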